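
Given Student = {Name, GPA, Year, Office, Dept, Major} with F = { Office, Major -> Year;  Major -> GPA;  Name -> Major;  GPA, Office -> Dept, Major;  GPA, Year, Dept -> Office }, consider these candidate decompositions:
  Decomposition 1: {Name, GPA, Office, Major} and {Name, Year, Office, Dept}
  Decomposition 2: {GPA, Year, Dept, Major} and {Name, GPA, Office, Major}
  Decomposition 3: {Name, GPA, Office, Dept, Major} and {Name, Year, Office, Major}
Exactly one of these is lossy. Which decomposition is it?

Decomposition 1: common = {Name, Office}, closure = {Name, GPA, Year, Office, Dept, Major} → lossless.
Decomposition 2: common = {GPA, Major}, closure = {GPA, Major} → lossy.
Decomposition 3: common = {Name, Office, Major}, closure = {Name, GPA, Year, Office, Dept, Major} → lossless.

Decomposition 2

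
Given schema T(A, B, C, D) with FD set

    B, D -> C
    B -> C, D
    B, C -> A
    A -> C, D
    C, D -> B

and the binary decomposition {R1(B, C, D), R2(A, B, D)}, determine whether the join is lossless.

Common attributes: R1 ∩ R2 = {B, D}.
Closure of {B, D}: B, D → C applies, adding C; B, C → A applies, adding A. So (B, D)⁺ = {A, B, C, D}.
This closure contains every attribute of R1, so R1 ∩ R2 → R1. The join is lossless.

Yes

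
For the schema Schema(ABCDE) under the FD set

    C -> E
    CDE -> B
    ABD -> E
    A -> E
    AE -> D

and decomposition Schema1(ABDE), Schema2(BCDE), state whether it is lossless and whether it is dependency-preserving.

lossy but dependency-preserving

Lossless test: (BDE)⁺ = {BDE}, which is a superkey of neither fragment — lossy.
Dependency preservation: every FD's attributes lie within a single fragment, so each can be enforced locally — preserved.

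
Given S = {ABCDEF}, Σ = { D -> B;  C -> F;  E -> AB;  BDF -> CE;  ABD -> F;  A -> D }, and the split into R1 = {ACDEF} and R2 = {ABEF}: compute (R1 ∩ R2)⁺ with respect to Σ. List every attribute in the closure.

R1 ∩ R2 = {AEF}.
E → AB applies, adding B
A → D applies, adding D
BDF → CE applies, adding C
Closure: {ABCDEF}.

ABCDEF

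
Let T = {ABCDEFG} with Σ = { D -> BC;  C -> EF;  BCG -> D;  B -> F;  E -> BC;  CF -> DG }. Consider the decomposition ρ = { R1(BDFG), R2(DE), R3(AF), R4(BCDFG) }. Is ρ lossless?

Chase test. Columns are ABCDEFG; row i has aⱼ where attribute j ∈ Ri, else bᵢⱼ.
Initial tableau (one row per fragment):
  row 1: b11 a2 b13 a4 b15 a6 a7
  row 2: b21 b22 b23 a4 a5 b26 b27
  row 3: a1 b32 b33 b34 b35 a6 b37
  row 4: b41 a2 a3 a4 b45 a6 a7
Rows 1 and 2 agree on D; apply D→BC and equate their BC entries.
Rows 1 and 4 agree on D; apply D→BC and equate their BC entries.
Rows 1 and 2 agree on C; apply C→EF and equate their EF entries.
Rows 1 and 4 agree on C; apply C→EF and equate their EF entries.
Rows 1 and 2 agree on CF; apply CF→DG and equate their DG entries.
No row becomes fully distinguished — the join is lossy.

No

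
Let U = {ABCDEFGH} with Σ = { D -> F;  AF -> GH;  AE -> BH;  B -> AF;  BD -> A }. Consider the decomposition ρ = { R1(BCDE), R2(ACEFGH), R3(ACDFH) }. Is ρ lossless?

Chase test. Columns are ABCDEFGH; row i has aⱼ where attribute j ∈ Ri, else bᵢⱼ.
Initial tableau (one row per fragment):
  row 1: b11 a2 a3 a4 a5 b16 b17 b18
  row 2: a1 b22 a3 b24 a5 a6 a7 a8
  row 3: a1 b32 a3 a4 b35 a6 b37 a8
Rows 1 and 3 agree on D; apply D→F and equate their F entries.
Rows 2 and 3 agree on AF; apply AF→GH and equate their GH entries.
No row becomes fully distinguished — the join is lossy.

No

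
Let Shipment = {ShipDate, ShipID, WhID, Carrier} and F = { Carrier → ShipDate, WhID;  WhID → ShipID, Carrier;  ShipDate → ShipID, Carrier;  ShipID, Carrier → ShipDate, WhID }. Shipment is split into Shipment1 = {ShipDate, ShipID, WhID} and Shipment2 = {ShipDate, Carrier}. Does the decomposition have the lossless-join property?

Yes

Common attributes: Shipment1 ∩ Shipment2 = {ShipDate}.
Closure of {ShipDate}: ShipDate → ShipID, Carrier applies, adding ShipID, Carrier; ShipID, Carrier → ShipDate, WhID applies, adding WhID. So (ShipDate)⁺ = {ShipDate, ShipID, WhID, Carrier}.
This closure contains every attribute of Shipment1, so Shipment1 ∩ Shipment2 → Shipment1. The join is lossless.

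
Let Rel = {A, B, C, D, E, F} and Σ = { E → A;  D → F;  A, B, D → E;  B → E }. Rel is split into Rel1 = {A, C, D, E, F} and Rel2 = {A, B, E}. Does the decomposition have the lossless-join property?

No

Common attributes: Rel1 ∩ Rel2 = {A, E}.
No dependency enlarges {A, E}, so (A, E)⁺ = {A, E}.
The closure contains neither all of Rel1 = {A, C, D, E, F} nor all of Rel2 = {A, B, E}, so the common attributes are not a superkey of either fragment. The join is lossy.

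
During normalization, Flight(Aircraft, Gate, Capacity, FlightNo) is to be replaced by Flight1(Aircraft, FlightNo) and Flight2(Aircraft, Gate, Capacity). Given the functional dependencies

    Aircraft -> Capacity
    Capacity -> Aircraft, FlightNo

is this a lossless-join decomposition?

Yes

Common attributes: Flight1 ∩ Flight2 = {Aircraft}.
Closure of {Aircraft}: Aircraft → Capacity applies, adding Capacity; Capacity → Aircraft, FlightNo applies, adding FlightNo. So (Aircraft)⁺ = {Aircraft, Capacity, FlightNo}.
This closure contains every attribute of Flight1, so Flight1 ∩ Flight2 → Flight1. The join is lossless.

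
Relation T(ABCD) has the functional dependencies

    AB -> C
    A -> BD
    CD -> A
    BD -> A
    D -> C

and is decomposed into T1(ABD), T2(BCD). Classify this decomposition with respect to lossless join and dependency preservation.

Lossless test: (BD)⁺ = {ABCD}, which contains all of one fragment — lossless.
Dependency preservation: AB → C; CD → A are not contained in any single fragment, but the restricted closure of each left-hand side across the fragments still reaches the right-hand side; the remaining FDs each lie inside some fragment. All dependencies are preserved.

lossless and dependency-preserving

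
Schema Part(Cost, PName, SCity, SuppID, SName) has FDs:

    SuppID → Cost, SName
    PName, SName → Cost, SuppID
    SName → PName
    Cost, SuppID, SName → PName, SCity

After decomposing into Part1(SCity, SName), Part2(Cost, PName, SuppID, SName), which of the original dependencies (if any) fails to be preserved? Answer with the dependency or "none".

SuppID → Cost, SName lies within Part2.
PName, SName → Cost, SuppID lies within Part2.
SName → PName lies within Part2.
Cost, SuppID, SName → PName, SCity: restricted closure across fragments reaches PName, SCity.
Every dependency is enforceable on the fragments, so the decomposition is dependency-preserving.

none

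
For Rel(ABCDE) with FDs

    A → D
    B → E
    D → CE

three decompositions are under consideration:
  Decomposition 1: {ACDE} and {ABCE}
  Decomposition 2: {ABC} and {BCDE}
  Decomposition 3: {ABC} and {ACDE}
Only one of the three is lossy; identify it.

Decomposition 1: common = {ACE}, closure = {ACDE} → lossless.
Decomposition 2: common = {BC}, closure = {BCE} → lossy.
Decomposition 3: common = {AC}, closure = {ACDE} → lossless.

Decomposition 2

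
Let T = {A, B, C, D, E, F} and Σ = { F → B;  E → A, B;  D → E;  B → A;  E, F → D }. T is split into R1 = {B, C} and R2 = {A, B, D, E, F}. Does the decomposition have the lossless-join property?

Common attributes: R1 ∩ R2 = {B}.
Closure of {B}: B → A applies, adding A. So (B)⁺ = {A, B}.
The closure contains neither all of R1 = {B, C} nor all of R2 = {A, B, D, E, F}, so the common attributes are not a superkey of either fragment. The join is lossy.

No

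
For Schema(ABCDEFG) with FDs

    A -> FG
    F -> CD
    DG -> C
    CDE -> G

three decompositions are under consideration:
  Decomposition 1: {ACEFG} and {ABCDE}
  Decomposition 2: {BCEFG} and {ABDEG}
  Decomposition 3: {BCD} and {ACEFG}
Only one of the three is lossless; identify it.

Decomposition 1: common = {ACE}, closure = {ACDEFG} → lossless.
Decomposition 2: common = {BEG}, closure = {BEG} → lossy.
Decomposition 3: common = {C}, closure = {C} → lossy.

Decomposition 1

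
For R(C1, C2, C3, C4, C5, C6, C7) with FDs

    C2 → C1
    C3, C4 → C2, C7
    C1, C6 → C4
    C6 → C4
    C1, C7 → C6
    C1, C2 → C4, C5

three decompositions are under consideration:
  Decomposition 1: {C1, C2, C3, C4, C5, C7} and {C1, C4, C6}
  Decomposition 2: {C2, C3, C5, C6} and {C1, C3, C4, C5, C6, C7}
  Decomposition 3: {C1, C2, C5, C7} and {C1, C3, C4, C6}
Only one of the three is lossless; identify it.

Decomposition 2

Decomposition 1: common = {C1, C4}, closure = {C1, C4} → lossy.
Decomposition 2: common = {C3, C5, C6}, closure = {C1, C2, C3, C4, C5, C6, C7} → lossless.
Decomposition 3: common = {C1}, closure = {C1} → lossy.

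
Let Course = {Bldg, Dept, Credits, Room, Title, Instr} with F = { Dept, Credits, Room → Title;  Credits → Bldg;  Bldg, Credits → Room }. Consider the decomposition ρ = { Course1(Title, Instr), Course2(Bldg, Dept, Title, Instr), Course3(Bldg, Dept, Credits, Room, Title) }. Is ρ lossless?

Chase test. Columns are Bldg, Dept, Credits, Room, Title, Instr; row i has aⱼ where attribute j ∈ Coursei, else bᵢⱼ.
Initial tableau (one row per fragment):
  row 1: b11 b12 b13 b14 a5 a6
  row 2: a1 a2 b23 b24 a5 a6
  row 3: a1 a2 a3 a4 a5 b36
No row becomes fully distinguished — the join is lossy.

No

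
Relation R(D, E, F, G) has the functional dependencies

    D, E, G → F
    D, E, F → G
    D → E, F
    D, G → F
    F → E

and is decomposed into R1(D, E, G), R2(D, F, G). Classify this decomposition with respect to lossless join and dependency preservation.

lossless but not dependency-preserving

Lossless test: (D, G)⁺ = {D, E, F, G}, which contains all of one fragment — lossless.
Dependency preservation: the restricted closure of {F} across the fragments never reaches {E}, so F → E cannot be enforced without a join — not preserved.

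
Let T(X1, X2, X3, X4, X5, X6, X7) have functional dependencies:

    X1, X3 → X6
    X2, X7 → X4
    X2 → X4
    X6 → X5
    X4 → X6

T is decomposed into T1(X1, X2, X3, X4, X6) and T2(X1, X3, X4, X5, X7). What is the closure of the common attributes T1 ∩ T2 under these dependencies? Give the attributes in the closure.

X1, X3, X4, X5, X6

T1 ∩ T2 = {X1, X3, X4}.
X1, X3 → X6 applies, adding X6
X6 → X5 applies, adding X5
Closure: {X1, X3, X4, X5, X6}.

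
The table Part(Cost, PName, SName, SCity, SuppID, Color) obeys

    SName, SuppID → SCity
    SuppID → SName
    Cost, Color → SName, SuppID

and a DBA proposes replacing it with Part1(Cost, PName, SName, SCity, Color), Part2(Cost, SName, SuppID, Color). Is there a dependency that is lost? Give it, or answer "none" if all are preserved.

Check SName, SuppID → SCity: no single fragment contains all of {SName, SCity, SuppID}, and the restricted closure of {SName, SuppID} across the fragments never reaches {SCity}.
SuppID → SName is preserved.
Cost, Color → SName, SuppID is preserved.

SName, SuppID → SCity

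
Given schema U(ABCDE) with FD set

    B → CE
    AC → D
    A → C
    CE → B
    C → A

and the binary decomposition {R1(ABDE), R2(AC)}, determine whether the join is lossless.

Common attributes: R1 ∩ R2 = {A}.
Closure of {A}: A → C applies, adding C; AC → D applies, adding D. So (A)⁺ = {ACD}.
This closure contains every attribute of R2, so R1 ∩ R2 → R2. The join is lossless.

Yes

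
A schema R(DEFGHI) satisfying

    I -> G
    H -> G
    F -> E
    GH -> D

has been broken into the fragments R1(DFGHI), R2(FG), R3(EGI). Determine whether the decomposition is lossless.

Chase test. Columns are DEFGHI; row i has aⱼ where attribute j ∈ Ri, else bᵢⱼ.
Initial tableau (one row per fragment):
  row 1: a1 b12 a3 a4 a5 a6
  row 2: b21 b22 a3 a4 b25 b26
  row 3: b31 a2 b33 a4 b35 a6
Rows 1 and 2 agree on F; apply F→E and equate their E entries.
No row becomes fully distinguished — the join is lossy.

No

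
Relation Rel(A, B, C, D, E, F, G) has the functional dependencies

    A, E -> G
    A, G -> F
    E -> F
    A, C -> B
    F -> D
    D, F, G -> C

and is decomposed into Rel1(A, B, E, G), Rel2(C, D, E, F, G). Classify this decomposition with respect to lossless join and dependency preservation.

Lossless test: (E, G)⁺ = {C, D, E, F, G}, which contains all of one fragment — lossless.
Dependency preservation: the restricted closure of {A, G} across the fragments never reaches {F}, so A, G → F cannot be enforced without a join — not preserved.

lossless but not dependency-preserving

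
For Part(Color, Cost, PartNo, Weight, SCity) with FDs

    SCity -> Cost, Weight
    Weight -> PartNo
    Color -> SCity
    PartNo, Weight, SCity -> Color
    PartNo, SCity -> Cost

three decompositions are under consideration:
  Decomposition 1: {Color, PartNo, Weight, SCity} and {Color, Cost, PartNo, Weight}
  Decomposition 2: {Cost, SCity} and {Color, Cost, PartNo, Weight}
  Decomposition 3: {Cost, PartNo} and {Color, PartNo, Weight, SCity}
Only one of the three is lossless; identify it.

Decomposition 1

Decomposition 1: common = {Color, PartNo, Weight}, closure = {Color, Cost, PartNo, Weight, SCity} → lossless.
Decomposition 2: common = {Cost}, closure = {Cost} → lossy.
Decomposition 3: common = {PartNo}, closure = {PartNo} → lossy.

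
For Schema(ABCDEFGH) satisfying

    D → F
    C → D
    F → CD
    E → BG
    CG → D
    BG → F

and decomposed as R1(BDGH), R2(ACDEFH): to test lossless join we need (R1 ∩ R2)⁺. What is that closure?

CDFH

R1 ∩ R2 = {DH}.
D → F applies, adding F
F → CD applies, adding C
Closure: {CDFH}.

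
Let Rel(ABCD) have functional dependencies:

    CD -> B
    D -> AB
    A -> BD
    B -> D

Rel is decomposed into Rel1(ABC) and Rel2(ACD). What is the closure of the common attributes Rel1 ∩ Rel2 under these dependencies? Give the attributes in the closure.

ABCD

Rel1 ∩ Rel2 = {AC}.
A → BD applies, adding BD
Closure: {ABCD}.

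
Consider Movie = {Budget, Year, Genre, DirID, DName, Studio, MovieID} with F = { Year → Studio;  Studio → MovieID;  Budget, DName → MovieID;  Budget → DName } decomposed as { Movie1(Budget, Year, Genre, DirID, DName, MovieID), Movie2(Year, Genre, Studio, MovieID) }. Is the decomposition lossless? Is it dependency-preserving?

Lossless test: (Year, Genre, MovieID)⁺ = {Year, Genre, Studio, MovieID}, which contains all of one fragment — lossless.
Dependency preservation: every FD's attributes lie within a single fragment, so each can be enforced locally — preserved.

lossless and dependency-preserving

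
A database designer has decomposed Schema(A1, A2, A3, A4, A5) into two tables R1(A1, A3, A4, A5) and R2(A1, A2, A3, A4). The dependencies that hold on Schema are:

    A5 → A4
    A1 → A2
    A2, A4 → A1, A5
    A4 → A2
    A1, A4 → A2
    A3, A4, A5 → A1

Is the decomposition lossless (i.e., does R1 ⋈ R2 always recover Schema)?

Yes

Common attributes: R1 ∩ R2 = {A1, A3, A4}.
Closure of {A1, A3, A4}: A1 → A2 applies, adding A2; A2, A4 → A1, A5 applies, adding A5. So (A1, A3, A4)⁺ = {A1, A2, A3, A4, A5}.
This closure contains every attribute of R1, so R1 ∩ R2 → R1. The join is lossless.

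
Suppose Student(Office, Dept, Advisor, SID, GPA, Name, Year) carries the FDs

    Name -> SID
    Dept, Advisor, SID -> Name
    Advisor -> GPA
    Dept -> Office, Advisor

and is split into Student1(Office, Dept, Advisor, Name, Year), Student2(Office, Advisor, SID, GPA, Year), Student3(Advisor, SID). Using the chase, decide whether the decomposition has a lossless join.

No

Chase test. Columns are Office, Dept, Advisor, SID, GPA, Name, Year; row i has aⱼ where attribute j ∈ Studenti, else bᵢⱼ.
Initial tableau (one row per fragment):
  row 1: a1 a2 a3 b14 b15 a6 a7
  row 2: a1 b22 a3 a4 a5 b26 a7
  row 3: b31 b32 a3 a4 b35 b36 b37
Rows 1 and 2 agree on Advisor; apply Advisor→GPA and equate their GPA entries.
Rows 1 and 3 agree on Advisor; apply Advisor→GPA and equate their GPA entries.
No row becomes fully distinguished — the join is lossy.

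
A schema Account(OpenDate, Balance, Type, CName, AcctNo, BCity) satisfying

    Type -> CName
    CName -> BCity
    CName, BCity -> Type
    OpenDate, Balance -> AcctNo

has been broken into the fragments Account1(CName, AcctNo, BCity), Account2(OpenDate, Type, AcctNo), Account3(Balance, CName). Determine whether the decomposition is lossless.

Chase test. Columns are OpenDate, Balance, Type, CName, AcctNo, BCity; row i has aⱼ where attribute j ∈ Accounti, else bᵢⱼ.
Initial tableau (one row per fragment):
  row 1: b11 b12 b13 a4 a5 a6
  row 2: a1 b22 a3 b24 a5 b26
  row 3: b31 a2 b33 a4 b35 b36
Rows 1 and 3 agree on CName; apply CName→BCity and equate their BCity entries.
Rows 1 and 3 agree on CName, BCity; apply CName, BCity→Type and equate their Type entries.
No row becomes fully distinguished — the join is lossy.

No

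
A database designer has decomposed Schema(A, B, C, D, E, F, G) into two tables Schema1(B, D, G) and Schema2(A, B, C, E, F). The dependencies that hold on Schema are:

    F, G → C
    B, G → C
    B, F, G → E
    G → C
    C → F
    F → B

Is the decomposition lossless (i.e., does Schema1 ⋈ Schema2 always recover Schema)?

No

Common attributes: Schema1 ∩ Schema2 = {B}.
No dependency enlarges {B}, so (B)⁺ = {B}.
The closure contains neither all of Schema1 = {B, D, G} nor all of Schema2 = {A, B, C, E, F}, so the common attributes are not a superkey of either fragment. The join is lossy.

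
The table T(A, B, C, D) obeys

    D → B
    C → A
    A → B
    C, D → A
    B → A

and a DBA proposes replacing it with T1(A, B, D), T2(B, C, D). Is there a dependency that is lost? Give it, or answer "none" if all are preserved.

D → B lies within T1.
C → A: restricted closure across fragments reaches A.
A → B lies within T1.
C, D → A: restricted closure across fragments reaches A.
B → A lies within T1.
Every dependency is enforceable on the fragments, so the decomposition is dependency-preserving.

none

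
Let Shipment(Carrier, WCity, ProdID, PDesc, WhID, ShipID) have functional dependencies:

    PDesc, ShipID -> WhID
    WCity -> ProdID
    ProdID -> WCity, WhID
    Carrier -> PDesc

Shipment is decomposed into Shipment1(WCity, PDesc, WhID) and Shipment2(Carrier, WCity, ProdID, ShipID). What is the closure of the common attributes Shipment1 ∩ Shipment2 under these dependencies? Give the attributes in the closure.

WCity, ProdID, WhID

Shipment1 ∩ Shipment2 = {WCity}.
WCity → ProdID applies, adding ProdID
ProdID → WCity, WhID applies, adding WhID
Closure: {WCity, ProdID, WhID}.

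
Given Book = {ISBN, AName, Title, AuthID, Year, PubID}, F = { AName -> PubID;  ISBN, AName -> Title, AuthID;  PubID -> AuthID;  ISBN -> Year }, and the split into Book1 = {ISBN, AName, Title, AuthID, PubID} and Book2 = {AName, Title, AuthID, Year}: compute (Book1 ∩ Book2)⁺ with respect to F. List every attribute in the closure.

AName, Title, AuthID, PubID

Book1 ∩ Book2 = {AName, Title, AuthID}.
AName → PubID applies, adding PubID
Closure: {AName, Title, AuthID, PubID}.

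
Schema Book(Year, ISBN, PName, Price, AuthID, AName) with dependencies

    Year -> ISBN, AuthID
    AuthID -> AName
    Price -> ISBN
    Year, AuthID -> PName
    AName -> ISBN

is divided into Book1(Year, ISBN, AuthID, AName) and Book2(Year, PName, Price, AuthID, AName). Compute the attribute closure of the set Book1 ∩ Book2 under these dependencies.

Book1 ∩ Book2 = {Year, AuthID, AName}.
Year → ISBN, AuthID applies, adding ISBN
Year, AuthID → PName applies, adding PName
Closure: {Year, ISBN, PName, AuthID, AName}.

Year, ISBN, PName, AuthID, AName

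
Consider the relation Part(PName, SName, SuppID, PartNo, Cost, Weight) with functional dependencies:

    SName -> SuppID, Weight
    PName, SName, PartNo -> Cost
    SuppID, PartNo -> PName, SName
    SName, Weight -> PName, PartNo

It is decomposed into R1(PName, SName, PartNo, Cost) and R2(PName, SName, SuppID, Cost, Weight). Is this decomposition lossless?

Common attributes: R1 ∩ R2 = {PName, SName, Cost}.
Closure of {PName, SName, Cost}: SName → SuppID, Weight applies, adding SuppID, Weight; SName, Weight → PName, PartNo applies, adding PartNo. So (PName, SName, Cost)⁺ = {PName, SName, SuppID, PartNo, Cost, Weight}.
This closure contains every attribute of R1, so R1 ∩ R2 → R1. The join is lossless.

Yes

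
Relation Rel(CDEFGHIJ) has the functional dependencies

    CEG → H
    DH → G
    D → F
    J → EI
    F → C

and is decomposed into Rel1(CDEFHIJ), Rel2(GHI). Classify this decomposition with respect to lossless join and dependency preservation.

Lossless test: (HI)⁺ = {HI}, which is a superkey of neither fragment — lossy.
Dependency preservation: the restricted closure of {CEG} across the fragments never reaches {H}, so CEG → H cannot be enforced without a join — not preserved.

lossy and not dependency-preserving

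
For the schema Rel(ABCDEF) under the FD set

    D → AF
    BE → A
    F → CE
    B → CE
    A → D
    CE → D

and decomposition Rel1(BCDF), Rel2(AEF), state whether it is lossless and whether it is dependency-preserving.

lossless but not dependency-preserving

Lossless test: (F)⁺ = {ACDEF}, which contains all of one fragment — lossless.
Dependency preservation: the restricted closure of {CE} across the fragments never reaches {D}, so CE → D cannot be enforced without a join — not preserved.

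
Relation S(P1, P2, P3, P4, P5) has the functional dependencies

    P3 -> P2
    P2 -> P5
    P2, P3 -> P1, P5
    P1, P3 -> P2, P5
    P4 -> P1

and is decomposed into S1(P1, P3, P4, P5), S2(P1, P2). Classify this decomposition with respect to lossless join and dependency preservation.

Lossless test: (P1)⁺ = {P1}, which is a superkey of neither fragment — lossy.
Dependency preservation: the restricted closure of {P3} across the fragments never reaches {P2}, so P3 → P2 cannot be enforced without a join — not preserved.

lossy and not dependency-preserving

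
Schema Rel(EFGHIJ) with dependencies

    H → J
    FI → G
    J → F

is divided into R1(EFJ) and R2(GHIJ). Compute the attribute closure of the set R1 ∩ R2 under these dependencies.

FJ

R1 ∩ R2 = {J}.
J → F applies, adding F
Closure: {FJ}.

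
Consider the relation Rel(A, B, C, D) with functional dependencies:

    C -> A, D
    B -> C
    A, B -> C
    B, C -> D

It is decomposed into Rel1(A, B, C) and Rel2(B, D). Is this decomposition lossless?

Common attributes: Rel1 ∩ Rel2 = {B}.
Closure of {B}: B → C applies, adding C; B, C → D applies, adding D; C → A, D applies, adding A. So (B)⁺ = {A, B, C, D}.
This closure contains every attribute of Rel1, so Rel1 ∩ Rel2 → Rel1. The join is lossless.

Yes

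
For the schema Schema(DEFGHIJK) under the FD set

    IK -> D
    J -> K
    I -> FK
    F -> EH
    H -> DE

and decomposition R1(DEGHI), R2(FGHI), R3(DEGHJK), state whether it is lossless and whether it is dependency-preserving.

lossy and not dependency-preserving

Lossless test (chase): Rows 1 and 2 agree on I; apply I→FK and equate their FK entries. Rows 1 and 2 agree on F; apply F→EH and equate their EH entries. Rows 1 and 2 agree on H; apply H→DE and equate their DE entries. No row becomes fully distinguished — the join is lossy.
Dependency preservation: the restricted closure of {I} across the fragments never reaches {FK}, so I → FK cannot be enforced without a join — not preserved.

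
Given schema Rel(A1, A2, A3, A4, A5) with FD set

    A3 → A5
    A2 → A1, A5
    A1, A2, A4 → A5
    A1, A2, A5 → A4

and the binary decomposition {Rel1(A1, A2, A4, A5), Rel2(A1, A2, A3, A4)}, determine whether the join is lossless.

Common attributes: Rel1 ∩ Rel2 = {A1, A2, A4}.
Closure of {A1, A2, A4}: A2 → A1, A5 applies, adding A5. So (A1, A2, A4)⁺ = {A1, A2, A4, A5}.
This closure contains every attribute of Rel1, so Rel1 ∩ Rel2 → Rel1. The join is lossless.

Yes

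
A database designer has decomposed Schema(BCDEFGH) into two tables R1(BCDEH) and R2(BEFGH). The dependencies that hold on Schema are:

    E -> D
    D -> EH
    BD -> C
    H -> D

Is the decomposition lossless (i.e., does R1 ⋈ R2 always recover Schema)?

Common attributes: R1 ∩ R2 = {BEH}.
Closure of {BEH}: E → D applies, adding D; BD → C applies, adding C. So (BEH)⁺ = {BCDEH}.
This closure contains every attribute of R1, so R1 ∩ R2 → R1. The join is lossless.

Yes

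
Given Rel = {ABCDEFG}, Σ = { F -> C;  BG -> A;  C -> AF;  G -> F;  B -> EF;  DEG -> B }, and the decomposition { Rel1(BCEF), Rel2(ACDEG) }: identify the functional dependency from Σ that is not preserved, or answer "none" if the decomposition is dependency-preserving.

DEG -> B

Check DEG → B: no single fragment contains all of {BDEG}, and the restricted closure of {DEG} across the fragments never reaches {B}.
F → C is preserved.
BG → A is preserved.
C → AF is preserved.
G → F is preserved.
B → EF is preserved.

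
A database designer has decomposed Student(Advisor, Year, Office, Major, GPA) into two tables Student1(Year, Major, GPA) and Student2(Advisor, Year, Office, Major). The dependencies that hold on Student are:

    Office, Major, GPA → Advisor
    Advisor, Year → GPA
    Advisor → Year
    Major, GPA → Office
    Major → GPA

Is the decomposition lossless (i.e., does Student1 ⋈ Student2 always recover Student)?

Common attributes: Student1 ∩ Student2 = {Year, Major}.
Closure of {Year, Major}: Major → GPA applies, adding GPA; Major, GPA → Office applies, adding Office; Office, Major, GPA → Advisor applies, adding Advisor. So (Year, Major)⁺ = {Advisor, Year, Office, Major, GPA}.
This closure contains every attribute of Student1, so Student1 ∩ Student2 → Student1. The join is lossless.

Yes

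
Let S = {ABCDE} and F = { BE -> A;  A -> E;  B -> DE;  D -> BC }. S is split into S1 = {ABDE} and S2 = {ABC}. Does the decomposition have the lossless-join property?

Yes

Common attributes: S1 ∩ S2 = {AB}.
Closure of {AB}: A → E applies, adding E; B → DE applies, adding D; D → BC applies, adding C. So (AB)⁺ = {ABCDE}.
This closure contains every attribute of S1, so S1 ∩ S2 → S1. The join is lossless.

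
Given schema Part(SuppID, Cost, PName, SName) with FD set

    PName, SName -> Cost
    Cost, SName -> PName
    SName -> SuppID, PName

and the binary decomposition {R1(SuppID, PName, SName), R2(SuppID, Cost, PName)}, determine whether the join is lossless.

No

Common attributes: R1 ∩ R2 = {SuppID, PName}.
No dependency enlarges {SuppID, PName}, so (SuppID, PName)⁺ = {SuppID, PName}.
The closure contains neither all of R1 = {SuppID, PName, SName} nor all of R2 = {SuppID, Cost, PName}, so the common attributes are not a superkey of either fragment. The join is lossy.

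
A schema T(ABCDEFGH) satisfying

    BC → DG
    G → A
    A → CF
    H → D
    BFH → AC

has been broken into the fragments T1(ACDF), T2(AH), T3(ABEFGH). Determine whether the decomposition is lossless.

No

Chase test. Columns are ABCDEFGH; row i has aⱼ where attribute j ∈ Ti, else bᵢⱼ.
Initial tableau (one row per fragment):
  row 1: a1 b12 a3 a4 b15 a6 b17 b18
  row 2: a1 b22 b23 b24 b25 b26 b27 a8
  row 3: a1 a2 b33 b34 a5 a6 a7 a8
Rows 1 and 2 agree on A; apply A→CF and equate their CF entries.
Rows 1 and 3 agree on A; apply A→CF and equate their CF entries.
Rows 2 and 3 agree on H; apply H→D and equate their D entries.
No row becomes fully distinguished — the join is lossy.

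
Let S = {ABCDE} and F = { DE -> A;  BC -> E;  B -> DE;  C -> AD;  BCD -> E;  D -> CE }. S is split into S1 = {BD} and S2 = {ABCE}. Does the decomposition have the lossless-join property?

Common attributes: S1 ∩ S2 = {B}.
Closure of {B}: B → DE applies, adding DE; D → CE applies, adding C; DE → A applies, adding A. So (B)⁺ = {ABCDE}.
This closure contains every attribute of S1, so S1 ∩ S2 → S1. The join is lossless.

Yes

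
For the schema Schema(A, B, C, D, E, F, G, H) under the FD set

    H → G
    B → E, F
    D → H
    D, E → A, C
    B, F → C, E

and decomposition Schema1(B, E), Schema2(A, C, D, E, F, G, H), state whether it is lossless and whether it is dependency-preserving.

lossy and not dependency-preserving

Lossless test: (E)⁺ = {E}, which is a superkey of neither fragment — lossy.
Dependency preservation: the restricted closure of {B} across the fragments never reaches {E, F}, so B → E, F cannot be enforced without a join — not preserved.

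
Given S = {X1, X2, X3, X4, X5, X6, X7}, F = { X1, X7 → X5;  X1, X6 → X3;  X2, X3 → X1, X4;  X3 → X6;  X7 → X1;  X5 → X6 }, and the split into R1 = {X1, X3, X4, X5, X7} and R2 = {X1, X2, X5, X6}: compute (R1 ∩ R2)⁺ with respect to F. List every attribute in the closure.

R1 ∩ R2 = {X1, X5}.
X5 → X6 applies, adding X6
X1, X6 → X3 applies, adding X3
Closure: {X1, X3, X5, X6}.

X1, X3, X5, X6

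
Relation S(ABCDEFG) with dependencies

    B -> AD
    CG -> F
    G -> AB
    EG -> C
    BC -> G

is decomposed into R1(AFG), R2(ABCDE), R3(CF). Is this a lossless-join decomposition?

Chase test. Columns are ABCDEFG; row i has aⱼ where attribute j ∈ Ri, else bᵢⱼ.
Initial tableau (one row per fragment):
  row 1: a1 b12 b13 b14 b15 a6 a7
  row 2: a1 a2 a3 a4 a5 b26 b27
  row 3: b31 b32 a3 b34 b35 a6 b37
No row becomes fully distinguished — the join is lossy.

No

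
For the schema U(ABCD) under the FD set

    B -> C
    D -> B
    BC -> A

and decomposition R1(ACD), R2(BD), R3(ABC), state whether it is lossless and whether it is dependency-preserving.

Lossless test (chase): Rows 2 and 3 agree on B; apply B→C and equate their C entries. Rows 1 and 2 agree on D; apply D→B and equate their B entries. Rows 1 and 2 agree on BC; apply BC→A and equate their A entries. Row 1 is now all distinguished symbols — the join is lossless.
Dependency preservation: every FD's attributes lie within a single fragment, so each can be enforced locally — preserved.

lossless and dependency-preserving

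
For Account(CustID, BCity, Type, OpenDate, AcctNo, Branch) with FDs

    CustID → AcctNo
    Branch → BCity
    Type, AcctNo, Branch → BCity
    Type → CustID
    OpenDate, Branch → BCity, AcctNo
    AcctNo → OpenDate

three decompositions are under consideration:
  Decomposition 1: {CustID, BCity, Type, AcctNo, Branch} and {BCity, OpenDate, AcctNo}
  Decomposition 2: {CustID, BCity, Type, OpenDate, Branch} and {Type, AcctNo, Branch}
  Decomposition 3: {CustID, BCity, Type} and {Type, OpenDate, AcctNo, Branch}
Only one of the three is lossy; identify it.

Decomposition 3

Decomposition 1: common = {BCity, AcctNo}, closure = {BCity, OpenDate, AcctNo} → lossless.
Decomposition 2: common = {Type, Branch}, closure = {CustID, BCity, Type, OpenDate, AcctNo, Branch} → lossless.
Decomposition 3: common = {Type}, closure = {CustID, Type, OpenDate, AcctNo} → lossy.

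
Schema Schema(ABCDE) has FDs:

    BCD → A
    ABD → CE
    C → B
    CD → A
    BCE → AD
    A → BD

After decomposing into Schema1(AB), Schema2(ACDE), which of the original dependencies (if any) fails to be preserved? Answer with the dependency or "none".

Check C → B: no single fragment contains all of {BC}, and the restricted closure of {C} across the fragments never reaches {B}.
BCD → A is preserved.
ABD → CE is preserved.
CD → A is preserved.
BCE → AD is preserved.
A → BD is preserved.

C → B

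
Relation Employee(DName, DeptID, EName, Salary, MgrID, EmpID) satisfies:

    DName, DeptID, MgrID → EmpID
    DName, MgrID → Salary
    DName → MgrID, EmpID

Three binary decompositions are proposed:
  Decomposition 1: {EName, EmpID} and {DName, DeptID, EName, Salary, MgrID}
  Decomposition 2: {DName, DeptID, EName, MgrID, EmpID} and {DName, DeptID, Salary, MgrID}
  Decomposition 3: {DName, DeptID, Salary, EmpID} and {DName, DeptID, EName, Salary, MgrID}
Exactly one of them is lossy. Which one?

Decomposition 1: common = {EName}, closure = {EName} → lossy.
Decomposition 2: common = {DName, DeptID, MgrID}, closure = {DName, DeptID, Salary, MgrID, EmpID} → lossless.
Decomposition 3: common = {DName, DeptID, Salary}, closure = {DName, DeptID, Salary, MgrID, EmpID} → lossless.

Decomposition 1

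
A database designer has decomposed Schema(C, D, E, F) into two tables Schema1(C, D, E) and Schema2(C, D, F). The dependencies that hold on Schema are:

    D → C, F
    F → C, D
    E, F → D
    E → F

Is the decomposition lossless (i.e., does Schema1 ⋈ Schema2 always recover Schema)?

Common attributes: Schema1 ∩ Schema2 = {C, D}.
Closure of {C, D}: D → C, F applies, adding F. So (C, D)⁺ = {C, D, F}.
This closure contains every attribute of Schema2, so Schema1 ∩ Schema2 → Schema2. The join is lossless.

Yes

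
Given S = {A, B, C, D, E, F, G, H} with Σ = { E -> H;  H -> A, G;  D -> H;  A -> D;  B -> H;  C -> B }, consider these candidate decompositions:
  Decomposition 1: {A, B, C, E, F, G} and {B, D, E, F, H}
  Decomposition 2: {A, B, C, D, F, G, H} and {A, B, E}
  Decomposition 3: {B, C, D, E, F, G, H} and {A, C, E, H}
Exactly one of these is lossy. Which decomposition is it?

Decomposition 1: common = {B, E, F}, closure = {A, B, D, E, F, G, H} → lossless.
Decomposition 2: common = {A, B}, closure = {A, B, D, G, H} → lossy.
Decomposition 3: common = {C, E, H}, closure = {A, B, C, D, E, G, H} → lossless.

Decomposition 2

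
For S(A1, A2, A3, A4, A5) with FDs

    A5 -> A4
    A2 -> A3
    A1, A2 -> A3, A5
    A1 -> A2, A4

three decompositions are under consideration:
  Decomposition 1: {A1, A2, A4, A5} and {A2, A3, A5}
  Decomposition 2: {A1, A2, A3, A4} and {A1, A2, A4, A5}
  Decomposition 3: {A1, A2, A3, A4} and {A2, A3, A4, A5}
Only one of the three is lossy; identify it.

Decomposition 1: common = {A2, A5}, closure = {A2, A3, A4, A5} → lossless.
Decomposition 2: common = {A1, A2, A4}, closure = {A1, A2, A3, A4, A5} → lossless.
Decomposition 3: common = {A2, A3, A4}, closure = {A2, A3, A4} → lossy.

Decomposition 3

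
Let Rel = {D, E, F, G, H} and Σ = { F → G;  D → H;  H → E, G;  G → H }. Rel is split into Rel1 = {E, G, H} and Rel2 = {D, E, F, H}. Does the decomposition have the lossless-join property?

Yes

Common attributes: Rel1 ∩ Rel2 = {E, H}.
Closure of {E, H}: H → E, G applies, adding G. So (E, H)⁺ = {E, G, H}.
This closure contains every attribute of Rel1, so Rel1 ∩ Rel2 → Rel1. The join is lossless.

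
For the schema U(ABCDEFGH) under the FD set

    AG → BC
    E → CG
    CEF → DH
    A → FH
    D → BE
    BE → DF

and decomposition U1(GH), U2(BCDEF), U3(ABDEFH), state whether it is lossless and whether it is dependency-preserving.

lossy and not dependency-preserving

Lossless test (chase): Rows 2 and 3 agree on E; apply E→CG and equate their CG entries. Rows 2 and 3 agree on CEF; apply CEF→DH and equate their DH entries. No row becomes fully distinguished — the join is lossy.
Dependency preservation: the restricted closure of {AG} across the fragments never reaches {BC}, so AG → BC cannot be enforced without a join — not preserved.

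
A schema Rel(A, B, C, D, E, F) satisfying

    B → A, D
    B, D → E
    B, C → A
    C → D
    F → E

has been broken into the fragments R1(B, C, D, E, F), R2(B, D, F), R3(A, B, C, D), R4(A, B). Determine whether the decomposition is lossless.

Chase test. Columns are A, B, C, D, E, F; row i has aⱼ where attribute j ∈ Ri, else bᵢⱼ.
Initial tableau (one row per fragment):
  row 1: b11 a2 a3 a4 a5 a6
  row 2: b21 a2 b23 a4 b25 a6
  row 3: a1 a2 a3 a4 b35 b36
  row 4: a1 a2 b43 b44 b45 b46
Rows 1 and 2 agree on B; apply B→A, D and equate their A, D entries.
Rows 1 and 3 agree on B; apply B→A, D and equate their A, D entries.
Rows 1 and 4 agree on B; apply B→A, D and equate their A, D entries.
Rows 1 and 2 agree on B, D; apply B, D→E and equate their E entries.
Rows 1 and 3 agree on B, D; apply B, D→E and equate their E entries.
Rows 1 and 4 agree on B, D; apply B, D→E and equate their E entries.
Row 1 is now all distinguished symbols — the join is lossless.

Yes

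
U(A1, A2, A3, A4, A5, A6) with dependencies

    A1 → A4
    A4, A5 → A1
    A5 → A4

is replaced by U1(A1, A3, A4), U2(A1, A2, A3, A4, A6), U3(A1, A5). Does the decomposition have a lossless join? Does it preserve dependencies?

lossy but dependency-preserving

Lossless test (chase): Rows 1 and 3 agree on A1; apply A1→A4 and equate their A4 entries. No row becomes fully distinguished — the join is lossy.
Dependency preservation: A4, A5 → A1; A5 → A4 are not contained in any single fragment, but the restricted closure of each left-hand side across the fragments still reaches the right-hand side; the remaining FDs each lie inside some fragment. All dependencies are preserved.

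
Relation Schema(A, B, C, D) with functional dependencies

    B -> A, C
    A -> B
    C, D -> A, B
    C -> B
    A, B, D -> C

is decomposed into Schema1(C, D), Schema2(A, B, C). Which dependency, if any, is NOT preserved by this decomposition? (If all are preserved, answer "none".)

B → A, C lies within Schema2.
A → B lies within Schema2.
C, D → A, B: restricted closure across fragments reaches A, B.
C → B lies within Schema2.
A, B, D → C: restricted closure across fragments reaches C.
Every dependency is enforceable on the fragments, so the decomposition is dependency-preserving.

none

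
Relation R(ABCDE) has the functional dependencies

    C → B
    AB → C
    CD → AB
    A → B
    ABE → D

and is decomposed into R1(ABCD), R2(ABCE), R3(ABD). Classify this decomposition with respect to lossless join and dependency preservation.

lossy and not dependency-preserving

Lossless test (chase): Rows 1 and 3 agree on AB; apply AB→C and equate their C entries. No row becomes fully distinguished — the join is lossy.
Dependency preservation: the restricted closure of {ABE} across the fragments never reaches {D}, so ABE → D cannot be enforced without a join — not preserved.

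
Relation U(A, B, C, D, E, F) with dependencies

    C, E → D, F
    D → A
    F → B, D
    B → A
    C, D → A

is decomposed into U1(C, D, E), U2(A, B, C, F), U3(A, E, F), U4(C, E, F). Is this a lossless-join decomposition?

Yes

Chase test. Columns are A, B, C, D, E, F; row i has aⱼ where attribute j ∈ Ui, else bᵢⱼ.
Initial tableau (one row per fragment):
  row 1: b11 b12 a3 a4 a5 b16
  row 2: a1 a2 a3 b24 b25 a6
  row 3: a1 b32 b33 b34 a5 a6
  row 4: b41 b42 a3 b44 a5 a6
Rows 1 and 4 agree on C, E; apply C, E→D, F and equate their D, F entries.
Rows 1 and 4 agree on D; apply D→A and equate their A entries.
Rows 1 and 2 agree on F; apply F→B, D and equate their B, D entries.
Rows 1 and 3 agree on F; apply F→B, D and equate their B, D entries.
Rows 1 and 4 agree on F; apply F→B, D and equate their B, D entries.
Rows 1 and 2 agree on B; apply B→A and equate their A entries.
Row 1 is now all distinguished symbols — the join is lossless.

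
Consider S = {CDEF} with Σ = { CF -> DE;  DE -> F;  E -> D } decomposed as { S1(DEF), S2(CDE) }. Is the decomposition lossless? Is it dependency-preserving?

Lossless test: (DE)⁺ = {DEF}, which contains all of one fragment — lossless.
Dependency preservation: the restricted closure of {CF} across the fragments never reaches {DE}, so CF → DE cannot be enforced without a join — not preserved.

lossless but not dependency-preserving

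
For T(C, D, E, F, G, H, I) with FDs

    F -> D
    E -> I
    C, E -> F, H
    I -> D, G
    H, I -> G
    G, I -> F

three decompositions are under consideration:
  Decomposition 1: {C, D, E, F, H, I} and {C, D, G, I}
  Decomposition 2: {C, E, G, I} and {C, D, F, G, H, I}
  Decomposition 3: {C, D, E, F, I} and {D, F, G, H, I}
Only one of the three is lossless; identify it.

Decomposition 1

Decomposition 1: common = {C, D, I}, closure = {C, D, F, G, I} → lossless.
Decomposition 2: common = {C, G, I}, closure = {C, D, F, G, I} → lossy.
Decomposition 3: common = {D, F, I}, closure = {D, F, G, I} → lossy.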